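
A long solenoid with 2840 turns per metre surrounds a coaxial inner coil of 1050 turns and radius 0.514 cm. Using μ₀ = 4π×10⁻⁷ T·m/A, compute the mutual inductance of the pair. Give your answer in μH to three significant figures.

M ≈ 311 μH

The outer solenoid produces a uniform field B₁ = μ₀n₁I₁ across the inner coil,
so the flux linkage is N₂Φ = N₂B₁A₂ = μ₀n₁N₂A₂·I₁, giving M = μ₀n₁N₂A₂.
A₂ = πr² = π(5.140×10^-3 m)² = 8.300×10^-5 m².
M = (4π×10⁻⁷)(2840)(1050)(8.300×10^-5) = 3.110×10^-4 H.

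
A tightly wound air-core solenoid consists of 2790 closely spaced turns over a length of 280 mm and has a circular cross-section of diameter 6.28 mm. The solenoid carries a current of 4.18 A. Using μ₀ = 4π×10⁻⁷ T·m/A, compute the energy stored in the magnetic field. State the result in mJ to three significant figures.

U ≈ 9.45 mJ

A = π(d/2)² = π(3.140×10^-3 m)² = 3.097×10^-5 m².
L = μ₀N²A/ℓ = (4π×10⁻⁷)(2790)²(3.097×10^-5)/(0.28) = 1.082×10^-3 H.
U = ½LI² = ½(1.082×10^-3)(4.18)² = 9.453×10^-3 J.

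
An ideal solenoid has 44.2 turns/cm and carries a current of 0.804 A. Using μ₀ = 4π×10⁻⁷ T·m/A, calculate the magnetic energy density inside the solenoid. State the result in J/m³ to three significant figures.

B = μ₀nI = (4π×10⁻⁷)(4.420×10^3)(0.804) = 4.466×10^-3 T.
u = B²/(2μ₀) = (4.466×10^-3)²/(2×4π×10⁻⁷) = 7.9348 J/m³.

u ≈ 7.93 J/m³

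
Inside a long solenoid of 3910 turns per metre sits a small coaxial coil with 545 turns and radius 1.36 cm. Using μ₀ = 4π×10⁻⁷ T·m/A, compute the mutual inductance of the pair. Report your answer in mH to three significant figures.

The outer solenoid produces a uniform field B₁ = μ₀n₁I₁ across the inner coil,
so the flux linkage is N₂Φ = N₂B₁A₂ = μ₀n₁N₂A₂·I₁, giving M = μ₀n₁N₂A₂.
A₂ = πr² = π(1.360×10^-2 m)² = 5.811×10^-4 m².
M = (4π×10⁻⁷)(3910)(545)(5.811×10^-4) = 1.556×10^-3 H.

M ≈ 1.56 mH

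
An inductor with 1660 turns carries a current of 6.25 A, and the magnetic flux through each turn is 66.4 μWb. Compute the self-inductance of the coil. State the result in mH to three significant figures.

L ≈ 17.6 mH

Self-inductance is defined by L = NΦ_B/I (flux linkage over current).
L = (1660)(6.640×10^-5 Wb)/(6.25 A) = 1.764×10^-2 H.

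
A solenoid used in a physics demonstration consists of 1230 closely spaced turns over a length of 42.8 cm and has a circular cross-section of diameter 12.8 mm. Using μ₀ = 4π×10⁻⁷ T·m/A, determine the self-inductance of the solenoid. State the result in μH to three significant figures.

L ≈ 572 μH

A = π(d/2)² = π(6.400×10^-3 m)² = 1.287×10^-4 m².
For a long solenoid, L = μ₀N²A/ℓ.
L = (4π×10⁻⁷)(1230)²(1.287×10^-4)/(0.428 m) = 5.716×10^-4 H.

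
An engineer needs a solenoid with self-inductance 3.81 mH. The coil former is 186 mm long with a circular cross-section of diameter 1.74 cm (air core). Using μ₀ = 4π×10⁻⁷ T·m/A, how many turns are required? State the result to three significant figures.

A = π(d/2)² = π(8.700×10^-3 m)² = 2.378×10^-4 m².
From L = μ₀N²A/ℓ, N = √(Lℓ / (μ₀A)).
N = √[(3.810×10^-3)(0.186) / ((4π×10⁻⁷)×2.378×10^-4)] = √(2.372×10^6) ≈ 1540.0.

N ≈ 1540 turns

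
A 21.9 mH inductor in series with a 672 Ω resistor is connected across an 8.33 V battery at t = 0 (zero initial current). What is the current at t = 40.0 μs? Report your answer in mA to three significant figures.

I ≈ 8.76 mA

τ = L/R = 2.190×10^-2/672 = 3.259×10^-5 s; final current I_∞ = ε/R = 8.33/672 = 1.240×10^-2 A.
I(t) = I_∞(1 − e^(−t/τ)) with t/τ = 1.227.
I = (1.240×10^-2)(1 − e^(−1.227)) = 8.763×10^-3 A.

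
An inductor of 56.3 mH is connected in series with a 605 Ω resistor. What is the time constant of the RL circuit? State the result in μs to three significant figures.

τ ≈ 93.1 μs

τ = L/R = (5.630×10^-2 H)/(605 Ω) = 9.306×10^-5 s.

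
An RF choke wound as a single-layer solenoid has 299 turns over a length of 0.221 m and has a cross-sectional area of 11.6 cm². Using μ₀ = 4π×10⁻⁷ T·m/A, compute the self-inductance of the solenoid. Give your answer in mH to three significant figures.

A = 11.6 cm² = 1.160×10^-3 m².
For a long solenoid, L = μ₀N²A/ℓ.
L = (4π×10⁻⁷)(299)²(1.160×10^-3)/(0.221 m) = 5.897×10^-4 H.

L ≈ 0.590 mH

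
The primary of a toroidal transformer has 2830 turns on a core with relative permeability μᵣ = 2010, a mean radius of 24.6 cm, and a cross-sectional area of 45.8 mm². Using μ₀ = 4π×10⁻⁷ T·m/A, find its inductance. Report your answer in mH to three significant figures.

L ≈ 599 mH

For a thin toroid, L = μ₀μᵣN²A/(2πR).
L = (4π×10⁻⁷)(2010)(2830)²(4.580×10^-5) / (2π×0.246 m) = 0.5994 H.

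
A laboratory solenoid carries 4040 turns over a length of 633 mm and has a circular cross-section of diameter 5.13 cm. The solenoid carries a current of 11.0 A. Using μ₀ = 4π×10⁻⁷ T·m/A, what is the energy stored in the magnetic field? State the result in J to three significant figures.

U ≈ 4.05 J

A = π(d/2)² = π(2.565×10^-2 m)² = 2.067×10^-3 m².
L = μ₀N²A/ℓ = (4π×10⁻⁷)(4040)²(2.067×10^-3)/(0.633) = 6.697×10^-2 H.
U = ½LI² = ½(6.697×10^-2)(11.0)² = 4.052 J.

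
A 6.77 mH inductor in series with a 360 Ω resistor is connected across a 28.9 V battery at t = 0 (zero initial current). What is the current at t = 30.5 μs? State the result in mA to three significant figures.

I ≈ 64.4 mA

τ = L/R = 6.770×10^-3/360 = 1.881×10^-5 s; final current I_∞ = ε/R = 28.9/360 = 8.028×10^-2 A.
I(t) = I_∞(1 − e^(−t/τ)) with t/τ = 1.622.
I = (8.028×10^-2)(1 − e^(−1.622)) = 6.442×10^-2 A.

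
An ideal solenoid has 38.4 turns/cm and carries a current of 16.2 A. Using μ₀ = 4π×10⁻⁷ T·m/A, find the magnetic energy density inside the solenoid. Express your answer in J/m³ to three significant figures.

B = μ₀nI = (4π×10⁻⁷)(3.840×10^3)(16.2) = 7.817×10^-2 T.
u = B²/(2μ₀) = (7.817×10^-2)²/(2×4π×10⁻⁷) = 2.431×10^3 J/m³.

u ≈ 2430 J/m³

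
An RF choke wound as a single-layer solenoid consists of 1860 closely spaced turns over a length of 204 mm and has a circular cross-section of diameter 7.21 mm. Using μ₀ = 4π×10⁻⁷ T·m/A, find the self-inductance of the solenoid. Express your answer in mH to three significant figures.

A = π(d/2)² = π(3.605×10^-3 m)² = 4.083×10^-5 m².
For a long solenoid, L = μ₀N²A/ℓ.
L = (4π×10⁻⁷)(1860)²(4.083×10^-5)/(0.204 m) = 8.701×10^-4 H.

L ≈ 0.870 mH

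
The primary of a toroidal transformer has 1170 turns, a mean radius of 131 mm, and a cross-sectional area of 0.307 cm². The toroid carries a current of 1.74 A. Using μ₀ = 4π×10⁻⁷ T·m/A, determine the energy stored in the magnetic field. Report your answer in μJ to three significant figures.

U ≈ 97.1 μJ

L = μ₀N²A/(2πR) = (4π×10⁻⁷)(1170)²(3.070×10^-5)/(2π×0.131) = 6.416×10^-5 H.
U = ½LI² = ½(6.416×10^-5)(1.74)² = 9.713×10^-5 J.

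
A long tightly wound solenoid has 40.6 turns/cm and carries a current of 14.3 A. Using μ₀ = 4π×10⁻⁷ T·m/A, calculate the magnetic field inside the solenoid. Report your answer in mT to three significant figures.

Inside a long solenoid, B = μ₀nI.
B = (4π×10⁻⁷)(4.060×10^3 m⁻¹)(14.3 A) = 7.296×10^-2 T.

B ≈ 73.0 mT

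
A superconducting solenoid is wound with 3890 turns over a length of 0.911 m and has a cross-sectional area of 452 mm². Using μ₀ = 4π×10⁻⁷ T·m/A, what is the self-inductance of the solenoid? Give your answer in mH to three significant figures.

L ≈ 9.43 mH

A = 452 mm² = 4.520×10^-4 m².
For a long solenoid, L = μ₀N²A/ℓ.
L = (4π×10⁻⁷)(3890)²(4.520×10^-4)/(0.911 m) = 9.4347×10^-3 H.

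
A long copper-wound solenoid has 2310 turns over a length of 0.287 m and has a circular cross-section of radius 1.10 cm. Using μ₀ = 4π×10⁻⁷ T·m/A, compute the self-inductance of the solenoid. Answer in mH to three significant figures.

L ≈ 8.88 mH

A = πr² = π(1.100×10^-2 m)² = 3.801×10^-4 m².
For a long solenoid, L = μ₀N²A/ℓ.
L = (4π×10⁻⁷)(2310)²(3.801×10^-4)/(0.287 m) = 8.882×10^-3 H.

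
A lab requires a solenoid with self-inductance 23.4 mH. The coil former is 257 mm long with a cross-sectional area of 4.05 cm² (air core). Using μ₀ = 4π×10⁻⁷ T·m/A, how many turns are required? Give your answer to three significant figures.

N ≈ 3440 turns

A = 4.05 cm² = 4.050×10^-4 m².
From L = μ₀N²A/ℓ, N = √(Lℓ / (μ₀A)).
N = √[(2.340×10^-2)(0.257) / ((4π×10⁻⁷)×4.050×10^-4)] = √(1.182×10^7) ≈ 3437.5.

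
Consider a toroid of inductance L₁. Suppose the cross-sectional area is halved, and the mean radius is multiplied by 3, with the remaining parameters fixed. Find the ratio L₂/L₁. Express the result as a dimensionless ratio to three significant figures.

L₂/L₁ = 0.167

For a toroid, L ∝ μᵣN²A/R.
L₂/L₁ = (0.5) × (3)^-1 = 0.167.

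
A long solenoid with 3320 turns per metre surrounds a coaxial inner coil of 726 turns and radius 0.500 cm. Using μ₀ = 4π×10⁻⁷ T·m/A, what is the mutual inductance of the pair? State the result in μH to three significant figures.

M ≈ 238 μH

The outer solenoid produces a uniform field B₁ = μ₀n₁I₁ across the inner coil,
so the flux linkage is N₂Φ = N₂B₁A₂ = μ₀n₁N₂A₂·I₁, giving M = μ₀n₁N₂A₂.
A₂ = πr² = π(5.000×10^-3 m)² = 7.854×10^-5 m².
M = (4π×10⁻⁷)(3320)(726)(7.854×10^-5) = 2.379×10^-4 H.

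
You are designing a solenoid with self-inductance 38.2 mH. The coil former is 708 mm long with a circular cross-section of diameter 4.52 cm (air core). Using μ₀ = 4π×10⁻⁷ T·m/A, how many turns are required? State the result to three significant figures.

N ≈ 3660 turns

A = π(d/2)² = π(2.260×10^-2 m)² = 1.6046×10^-3 m².
From L = μ₀N²A/ℓ, N = √(Lℓ / (μ₀A)).
N = √[(3.820×10^-2)(0.708) / ((4π×10⁻⁷)×1.6046×10^-3)] = √(1.341×10^7) ≈ 3662.4.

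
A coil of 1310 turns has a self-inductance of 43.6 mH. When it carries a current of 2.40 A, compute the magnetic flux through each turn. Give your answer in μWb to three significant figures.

Φ_B ≈ 79.9 μWb

From L = NΦ_B/I, the flux per turn is Φ_B = LI/N.
Φ_B = (4.360×10^-2 H)(2.40 A)/1310 = 7.988×10^-5 Wb.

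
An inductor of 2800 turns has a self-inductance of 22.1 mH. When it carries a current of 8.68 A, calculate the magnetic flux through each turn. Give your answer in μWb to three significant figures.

From L = NΦ_B/I, the flux per turn is Φ_B = LI/N.
Φ_B = (2.210×10^-2 H)(8.68 A)/2800 = 6.851×10^-5 Wb.

Φ_B ≈ 68.5 μWb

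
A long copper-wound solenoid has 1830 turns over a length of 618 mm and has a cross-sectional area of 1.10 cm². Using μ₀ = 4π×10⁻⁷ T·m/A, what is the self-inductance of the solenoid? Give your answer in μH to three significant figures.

A = 1.10 cm² = 1.100×10^-4 m².
For a long solenoid, L = μ₀N²A/ℓ.
L = (4π×10⁻⁷)(1830)²(1.100×10^-4)/(0.618 m) = 7.491×10^-4 H.

L ≈ 749 μH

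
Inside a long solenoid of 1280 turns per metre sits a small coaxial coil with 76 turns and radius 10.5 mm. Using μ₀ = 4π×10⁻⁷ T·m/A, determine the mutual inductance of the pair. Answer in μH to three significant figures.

M ≈ 42.3 μH

The outer solenoid produces a uniform field B₁ = μ₀n₁I₁ across the inner coil,
so the flux linkage is N₂Φ = N₂B₁A₂ = μ₀n₁N₂A₂·I₁, giving M = μ₀n₁N₂A₂.
A₂ = πr² = π(1.050×10^-2 m)² = 3.464×10^-4 m².
M = (4π×10⁻⁷)(1280)(76)(3.464×10^-4) = 4.234×10^-5 H.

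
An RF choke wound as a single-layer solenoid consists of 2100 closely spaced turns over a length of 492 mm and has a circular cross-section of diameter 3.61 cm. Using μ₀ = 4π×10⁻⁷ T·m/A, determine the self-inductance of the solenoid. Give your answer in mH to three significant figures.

L ≈ 11.5 mH

A = π(d/2)² = π(1.805×10^-2 m)² = 1.024×10^-3 m².
For a long solenoid, L = μ₀N²A/ℓ.
L = (4π×10⁻⁷)(2100)²(1.024×10^-3)/(0.492 m) = 1.153×10^-2 H.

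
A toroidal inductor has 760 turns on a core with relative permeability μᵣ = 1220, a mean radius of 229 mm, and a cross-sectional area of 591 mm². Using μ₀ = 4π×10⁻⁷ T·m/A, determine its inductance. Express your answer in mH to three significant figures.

L ≈ 364 mH

For a thin toroid, L = μ₀μᵣN²A/(2πR).
L = (4π×10⁻⁷)(1220)(760)²(5.910×10^-4) / (2π×0.229 m) = 0.3637 H.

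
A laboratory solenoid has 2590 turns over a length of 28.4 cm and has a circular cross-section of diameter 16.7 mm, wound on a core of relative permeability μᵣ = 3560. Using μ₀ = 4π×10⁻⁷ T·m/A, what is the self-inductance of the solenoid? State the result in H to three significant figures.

A = π(d/2)² = π(8.350×10^-3 m)² = 2.190×10^-4 m².
For a long solenoid, L = μ₀μᵣN²A/ℓ.
L = (4π×10⁻⁷)(3560)(2590)²(2.190×10^-4)/(0.284 m) = 23.145 H.

L ≈ 23.1 H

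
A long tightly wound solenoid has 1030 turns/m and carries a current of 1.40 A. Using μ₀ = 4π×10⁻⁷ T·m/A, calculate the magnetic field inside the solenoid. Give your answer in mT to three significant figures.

B ≈ 1.81 mT

Inside a long solenoid, B = μ₀nI.
B = (4π×10⁻⁷)(1.030×10^3 m⁻¹)(1.40 A) = 1.812×10^-3 T.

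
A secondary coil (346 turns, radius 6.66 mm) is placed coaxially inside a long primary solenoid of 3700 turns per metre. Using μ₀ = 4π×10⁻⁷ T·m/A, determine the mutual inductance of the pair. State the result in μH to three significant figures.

M ≈ 224 μH

The outer solenoid produces a uniform field B₁ = μ₀n₁I₁ across the inner coil,
so the flux linkage is N₂Φ = N₂B₁A₂ = μ₀n₁N₂A₂·I₁, giving M = μ₀n₁N₂A₂.
A₂ = πr² = π(6.660×10^-3 m)² = 1.393×10^-4 m².
M = (4π×10⁻⁷)(3700)(346)(1.393×10^-4) = 2.242×10^-4 H.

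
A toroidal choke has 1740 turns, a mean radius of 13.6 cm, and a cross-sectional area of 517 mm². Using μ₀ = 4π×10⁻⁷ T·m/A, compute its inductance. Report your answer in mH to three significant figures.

For a thin toroid, L = μ₀N²A/(2πR).
L = (4π×10⁻⁷)(1740)²(5.170×10^-4) / (2π×0.136 m) = 2.302×10^-3 H.

L ≈ 2.30 mH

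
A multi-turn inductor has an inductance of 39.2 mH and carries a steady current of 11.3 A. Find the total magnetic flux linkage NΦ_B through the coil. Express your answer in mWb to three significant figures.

From L = NΦ_B/I, the flux linkage is NΦ_B = LI.
NΦ_B = (3.920×10^-2 H)(11.3 A) = 0.443 Wb.

NΦ_B ≈ 443 mWb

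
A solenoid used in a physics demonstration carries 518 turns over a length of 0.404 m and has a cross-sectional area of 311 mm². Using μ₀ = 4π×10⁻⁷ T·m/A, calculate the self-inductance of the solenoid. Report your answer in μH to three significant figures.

L ≈ 260 μH

A = 311 mm² = 3.110×10^-4 m².
For a long solenoid, L = μ₀N²A/ℓ.
L = (4π×10⁻⁷)(518)²(3.110×10^-4)/(0.404 m) = 2.596×10^-4 H.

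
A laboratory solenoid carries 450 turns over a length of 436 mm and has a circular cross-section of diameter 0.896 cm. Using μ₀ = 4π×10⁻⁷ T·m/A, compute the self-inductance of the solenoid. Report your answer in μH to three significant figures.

A = π(d/2)² = π(4.480×10^-3 m)² = 6.305×10^-5 m².
For a long solenoid, L = μ₀N²A/ℓ.
L = (4π×10⁻⁷)(450)²(6.305×10^-5)/(0.436 m) = 3.680×10^-5 H.

L ≈ 36.8 μH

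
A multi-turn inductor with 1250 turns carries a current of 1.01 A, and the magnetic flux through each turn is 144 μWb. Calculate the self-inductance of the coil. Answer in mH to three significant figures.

L ≈ 178 mH

Self-inductance is defined by L = NΦ_B/I (flux linkage over current).
L = (1250)(1.440×10^-4 Wb)/(1.01 A) = 0.1782 H.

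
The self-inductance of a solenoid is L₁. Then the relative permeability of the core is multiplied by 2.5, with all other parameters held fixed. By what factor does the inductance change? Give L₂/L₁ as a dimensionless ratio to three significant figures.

For a solenoid, L ∝ μᵣN²A/ℓ.
L₂/L₁ = (2.5) = 2.50.

L₂/L₁ = 2.50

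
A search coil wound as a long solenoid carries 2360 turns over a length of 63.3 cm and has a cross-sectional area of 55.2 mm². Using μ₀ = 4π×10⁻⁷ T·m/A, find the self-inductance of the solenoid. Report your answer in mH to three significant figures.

L ≈ 0.610 mH

A = 55.2 mm² = 5.520×10^-5 m².
For a long solenoid, L = μ₀N²A/ℓ.
L = (4π×10⁻⁷)(2360)²(5.520×10^-5)/(0.633 m) = 6.103×10^-4 H.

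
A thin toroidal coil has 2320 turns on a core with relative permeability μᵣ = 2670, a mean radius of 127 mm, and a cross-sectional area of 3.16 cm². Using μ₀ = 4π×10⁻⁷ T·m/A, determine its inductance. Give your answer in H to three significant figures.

L ≈ 7.15 H

For a thin toroid, L = μ₀μᵣN²A/(2πR).
L = (4π×10⁻⁷)(2670)(2320)²(3.160×10^-4) / (2π×0.127 m) = 7.152 H.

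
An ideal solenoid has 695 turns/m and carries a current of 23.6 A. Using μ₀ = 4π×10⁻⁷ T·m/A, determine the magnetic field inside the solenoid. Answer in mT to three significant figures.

B ≈ 20.6 mT

Inside a long solenoid, B = μ₀nI.
B = (4π×10⁻⁷)(695 m⁻¹)(23.6 A) = 2.061×10^-2 T.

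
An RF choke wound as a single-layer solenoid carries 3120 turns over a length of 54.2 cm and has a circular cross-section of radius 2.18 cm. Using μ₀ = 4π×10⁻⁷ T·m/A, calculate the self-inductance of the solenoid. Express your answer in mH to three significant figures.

A = πr² = π(2.180×10^-2 m)² = 1.493×10^-3 m².
For a long solenoid, L = μ₀N²A/ℓ.
L = (4π×10⁻⁷)(3120)²(1.493×10^-3)/(0.542 m) = 3.370×10^-2 H.

L ≈ 33.7 mH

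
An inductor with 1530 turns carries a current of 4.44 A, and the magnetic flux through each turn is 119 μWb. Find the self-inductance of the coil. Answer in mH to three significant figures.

Self-inductance is defined by L = NΦ_B/I (flux linkage over current).
L = (1530)(1.190×10^-4 Wb)/(4.44 A) = 4.101×10^-2 H.

L ≈ 41.0 mH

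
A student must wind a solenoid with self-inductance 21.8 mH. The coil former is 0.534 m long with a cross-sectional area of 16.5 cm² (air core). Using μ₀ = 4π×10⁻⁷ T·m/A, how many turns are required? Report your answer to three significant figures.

A = 16.5 cm² = 1.650×10^-3 m².
From L = μ₀N²A/ℓ, N = √(Lℓ / (μ₀A)).
N = √[(2.180×10^-2)(0.534) / ((4π×10⁻⁷)×1.650×10^-3)] = √(5.614×10^6) ≈ 2369.5.

N ≈ 2370 turns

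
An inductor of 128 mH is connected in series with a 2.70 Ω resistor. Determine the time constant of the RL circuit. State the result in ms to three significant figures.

τ ≈ 47.4 ms

τ = L/R = (0.128 H)/(2.70 Ω) = 4.741×10^-2 s.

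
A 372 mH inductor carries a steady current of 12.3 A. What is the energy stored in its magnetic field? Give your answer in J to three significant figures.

Stored magnetic energy: U = ½LI².
U = ½(0.372 H)(12.3 A)² = 28.14 J.

U ≈ 28.1 J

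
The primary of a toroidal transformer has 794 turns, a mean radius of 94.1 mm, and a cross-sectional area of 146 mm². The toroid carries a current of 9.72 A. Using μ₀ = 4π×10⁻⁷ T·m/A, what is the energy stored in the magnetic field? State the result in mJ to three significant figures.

L = μ₀N²A/(2πR) = (4π×10⁻⁷)(794)²(1.460×10^-4)/(2π×9.410×10^-2) = 1.956×10^-4 H.
U = ½LI² = ½(1.956×10^-4)(9.72)² = 9.241×10^-3 J.

U ≈ 9.24 mJ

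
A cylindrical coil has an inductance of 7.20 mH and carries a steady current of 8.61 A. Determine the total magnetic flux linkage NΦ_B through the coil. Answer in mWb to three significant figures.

NΦ_B ≈ 62.0 mWb

From L = NΦ_B/I, the flux linkage is NΦ_B = LI.
NΦ_B = (7.200×10^-3 H)(8.61 A) = 6.199×10^-2 Wb.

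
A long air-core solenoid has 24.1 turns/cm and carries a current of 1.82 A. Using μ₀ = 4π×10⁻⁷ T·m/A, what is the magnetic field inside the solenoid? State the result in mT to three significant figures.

Inside a long solenoid, B = μ₀nI.
B = (4π×10⁻⁷)(2.410×10^3 m⁻¹)(1.82 A) = 5.512×10^-3 T.

B ≈ 5.51 mT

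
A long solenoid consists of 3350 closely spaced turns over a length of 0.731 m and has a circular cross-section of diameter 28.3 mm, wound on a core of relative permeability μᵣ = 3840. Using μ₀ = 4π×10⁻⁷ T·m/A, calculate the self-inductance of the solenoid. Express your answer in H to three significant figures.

L ≈ 46.6 H

A = π(d/2)² = π(1.415×10^-2 m)² = 6.290×10^-4 m².
For a long solenoid, L = μ₀μᵣN²A/ℓ.
L = (4π×10⁻⁷)(3840)(3350)²(6.290×10^-4)/(0.731 m) = 46.6 H.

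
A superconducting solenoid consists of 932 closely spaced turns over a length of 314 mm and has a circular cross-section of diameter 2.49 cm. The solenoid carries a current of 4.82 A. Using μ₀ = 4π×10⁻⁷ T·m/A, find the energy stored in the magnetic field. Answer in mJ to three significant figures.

A = π(d/2)² = π(1.245×10^-2 m)² = 4.870×10^-4 m².
L = μ₀N²A/ℓ = (4π×10⁻⁷)(932)²(4.870×10^-4)/(0.314) = 1.693×10^-3 H.
U = ½LI² = ½(1.693×10^-3)(4.82)² = 1.966×10^-2 J.

U ≈ 19.7 mJ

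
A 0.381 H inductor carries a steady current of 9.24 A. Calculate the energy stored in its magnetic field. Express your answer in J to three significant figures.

Stored magnetic energy: U = ½LI².
U = ½(0.381 H)(9.24 A)² = 16.26 J.

U ≈ 16.3 J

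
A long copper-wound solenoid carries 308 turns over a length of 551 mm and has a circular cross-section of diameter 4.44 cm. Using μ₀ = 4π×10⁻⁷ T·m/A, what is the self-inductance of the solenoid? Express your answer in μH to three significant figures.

A = π(d/2)² = π(2.220×10^-2 m)² = 1.548×10^-3 m².
For a long solenoid, L = μ₀N²A/ℓ.
L = (4π×10⁻⁷)(308)²(1.548×10^-3)/(0.551 m) = 3.350×10^-4 H.

L ≈ 335 μH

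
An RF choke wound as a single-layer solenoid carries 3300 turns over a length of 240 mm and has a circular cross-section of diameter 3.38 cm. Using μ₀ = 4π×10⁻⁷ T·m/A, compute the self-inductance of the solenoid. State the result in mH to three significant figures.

L ≈ 51.2 mH

A = π(d/2)² = π(1.690×10^-2 m)² = 8.973×10^-4 m².
For a long solenoid, L = μ₀N²A/ℓ.
L = (4π×10⁻⁷)(3300)²(8.973×10^-4)/(0.24 m) = 5.116×10^-2 H.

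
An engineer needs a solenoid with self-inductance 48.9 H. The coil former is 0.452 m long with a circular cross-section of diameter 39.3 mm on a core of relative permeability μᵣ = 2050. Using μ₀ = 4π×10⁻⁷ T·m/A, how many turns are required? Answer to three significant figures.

N ≈ 2660 turns

A = π(d/2)² = π(1.965×10^-2 m)² = 1.213×10^-3 m².
From L = μ₀μᵣN²A/ℓ, N = √(Lℓ / (μ₀μᵣA)).
N = √[(48.9)(0.452) / ((4π×10⁻⁷)(2050)×1.213×10^-3)] = √(7.073×10^6) ≈ 2659.5.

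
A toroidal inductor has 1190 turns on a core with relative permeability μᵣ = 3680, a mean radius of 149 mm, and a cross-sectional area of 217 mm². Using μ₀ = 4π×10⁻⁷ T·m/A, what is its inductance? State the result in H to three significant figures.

L ≈ 1.52 H

For a thin toroid, L = μ₀μᵣN²A/(2πR).
L = (4π×10⁻⁷)(3680)(1190)²(2.170×10^-4) / (2π×0.149 m) = 1.518 H.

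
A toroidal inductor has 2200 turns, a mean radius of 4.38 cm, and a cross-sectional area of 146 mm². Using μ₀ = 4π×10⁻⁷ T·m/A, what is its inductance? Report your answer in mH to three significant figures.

L ≈ 3.23 mH

For a thin toroid, L = μ₀N²A/(2πR).
L = (4π×10⁻⁷)(2200)²(1.460×10^-4) / (2π×4.380×10^-2 m) = 3.227×10^-3 H.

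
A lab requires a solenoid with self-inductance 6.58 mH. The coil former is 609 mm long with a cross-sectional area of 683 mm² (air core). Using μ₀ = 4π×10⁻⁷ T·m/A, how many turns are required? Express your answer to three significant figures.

A = 683 mm² = 6.830×10^-4 m².
From L = μ₀N²A/ℓ, N = √(Lℓ / (μ₀A)).
N = √[(6.580×10^-3)(0.609) / ((4π×10⁻⁷)×6.830×10^-4)] = √(4.669×10^6) ≈ 2160.8.

N ≈ 2160 turns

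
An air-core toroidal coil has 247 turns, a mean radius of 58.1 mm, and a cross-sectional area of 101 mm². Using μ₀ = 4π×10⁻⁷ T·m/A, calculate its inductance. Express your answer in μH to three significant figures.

L ≈ 21.2 μH

For a thin toroid, L = μ₀N²A/(2πR).
L = (4π×10⁻⁷)(247)²(1.010×10^-4) / (2π×5.810×10^-2 m) = 2.121×10^-5 H.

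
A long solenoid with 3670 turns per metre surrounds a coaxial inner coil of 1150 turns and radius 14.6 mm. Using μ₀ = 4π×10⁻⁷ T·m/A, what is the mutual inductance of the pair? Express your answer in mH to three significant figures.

M ≈ 3.55 mH

The outer solenoid produces a uniform field B₁ = μ₀n₁I₁ across the inner coil,
so the flux linkage is N₂Φ = N₂B₁A₂ = μ₀n₁N₂A₂·I₁, giving M = μ₀n₁N₂A₂.
A₂ = πr² = π(1.460×10^-2 m)² = 6.697×10^-4 m².
M = (4π×10⁻⁷)(3670)(1150)(6.697×10^-4) = 3.552×10^-3 H.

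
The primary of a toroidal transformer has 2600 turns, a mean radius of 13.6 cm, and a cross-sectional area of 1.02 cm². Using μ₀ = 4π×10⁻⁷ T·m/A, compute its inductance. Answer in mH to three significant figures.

For a thin toroid, L = μ₀N²A/(2πR).
L = (4π×10⁻⁷)(2600)²(1.020×10^-4) / (2π×0.136 m) = 1.014×10^-3 H.

L ≈ 1.01 mH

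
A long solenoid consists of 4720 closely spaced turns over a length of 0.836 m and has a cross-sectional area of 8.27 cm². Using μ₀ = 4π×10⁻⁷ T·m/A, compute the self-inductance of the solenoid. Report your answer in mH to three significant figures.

A = 8.27 cm² = 8.270×10^-4 m².
For a long solenoid, L = μ₀N²A/ℓ.
L = (4π×10⁻⁷)(4720)²(8.270×10^-4)/(0.836 m) = 2.769×10^-2 H.

L ≈ 27.7 mH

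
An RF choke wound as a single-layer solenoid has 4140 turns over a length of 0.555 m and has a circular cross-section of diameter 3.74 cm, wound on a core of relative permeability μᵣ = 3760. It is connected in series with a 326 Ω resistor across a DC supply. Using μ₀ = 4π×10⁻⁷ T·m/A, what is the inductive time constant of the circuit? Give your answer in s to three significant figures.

τ ≈ 0.492 s

A = π(d/2)² = π(1.870×10^-2 m)² = 1.099×10^-3 m².
L = μ₀μᵣN²A/ℓ = (4π×10⁻⁷)(3760)(4140)²(1.099×10^-3)/(0.555) = 160.3 H.
τ = L/R = (160.3)/(326) = 0.4917 s.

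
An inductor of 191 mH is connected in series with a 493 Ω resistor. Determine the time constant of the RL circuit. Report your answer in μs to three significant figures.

τ = L/R = (0.191 H)/(493 Ω) = 3.874×10^-4 s.

τ ≈ 387 μs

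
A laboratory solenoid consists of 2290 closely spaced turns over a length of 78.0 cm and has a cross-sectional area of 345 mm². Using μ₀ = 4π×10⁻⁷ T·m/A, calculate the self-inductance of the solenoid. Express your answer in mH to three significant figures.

A = 345 mm² = 3.450×10^-4 m².
For a long solenoid, L = μ₀N²A/ℓ.
L = (4π×10⁻⁷)(2290)²(3.450×10^-4)/(0.78 m) = 2.9148×10^-3 H.

L ≈ 2.91 mH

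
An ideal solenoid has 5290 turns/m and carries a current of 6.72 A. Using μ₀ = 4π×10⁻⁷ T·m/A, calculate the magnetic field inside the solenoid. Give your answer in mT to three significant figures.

B ≈ 44.7 mT

Inside a long solenoid, B = μ₀nI.
B = (4π×10⁻⁷)(5.290×10^3 m⁻¹)(6.72 A) = 4.467×10^-2 T.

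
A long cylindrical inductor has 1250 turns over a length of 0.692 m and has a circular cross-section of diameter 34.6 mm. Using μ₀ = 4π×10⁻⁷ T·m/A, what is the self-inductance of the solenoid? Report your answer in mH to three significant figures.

L ≈ 2.67 mH

A = π(d/2)² = π(1.730×10^-2 m)² = 9.402×10^-4 m².
For a long solenoid, L = μ₀N²A/ℓ.
L = (4π×10⁻⁷)(1250)²(9.402×10^-4)/(0.692 m) = 2.668×10^-3 H.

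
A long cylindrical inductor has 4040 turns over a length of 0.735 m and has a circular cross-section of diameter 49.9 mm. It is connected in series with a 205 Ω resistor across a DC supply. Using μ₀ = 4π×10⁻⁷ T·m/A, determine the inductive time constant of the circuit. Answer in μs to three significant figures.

τ ≈ 266 μs

A = π(d/2)² = π(2.495×10^-2 m)² = 1.956×10^-3 m².
L = μ₀N²A/ℓ = (4π×10⁻⁷)(4040)²(1.956×10^-3)/(0.735) = 5.457×10^-2 H.
τ = L/R = (5.457×10^-2)/(205) = 2.662×10^-4 s.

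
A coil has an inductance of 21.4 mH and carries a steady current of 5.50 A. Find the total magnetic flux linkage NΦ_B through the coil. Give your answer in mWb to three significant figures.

NΦ_B ≈ 118 mWb

From L = NΦ_B/I, the flux linkage is NΦ_B = LI.
NΦ_B = (2.140×10^-2 H)(5.50 A) = 0.1177 Wb.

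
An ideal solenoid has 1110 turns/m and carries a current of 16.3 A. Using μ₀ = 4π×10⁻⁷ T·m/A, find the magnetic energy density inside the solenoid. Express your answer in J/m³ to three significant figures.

B = μ₀nI = (4π×10⁻⁷)(1.110×10^3)(16.3) = 2.274×10^-2 T.
u = B²/(2μ₀) = (2.274×10^-2)²/(2×4π×10⁻⁷) = 205.7 J/m³.

u ≈ 206 J/m³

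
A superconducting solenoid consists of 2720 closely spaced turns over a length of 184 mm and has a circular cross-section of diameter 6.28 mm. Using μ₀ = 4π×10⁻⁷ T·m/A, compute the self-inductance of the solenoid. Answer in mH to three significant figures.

L ≈ 1.57 mH

A = π(d/2)² = π(3.140×10^-3 m)² = 3.097×10^-5 m².
For a long solenoid, L = μ₀N²A/ℓ.
L = (4π×10⁻⁷)(2720)²(3.097×10^-5)/(0.184 m) = 1.565×10^-3 H.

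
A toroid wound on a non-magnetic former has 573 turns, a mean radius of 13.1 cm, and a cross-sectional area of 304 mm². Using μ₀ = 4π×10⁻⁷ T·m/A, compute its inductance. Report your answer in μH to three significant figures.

For a thin toroid, L = μ₀N²A/(2πR).
L = (4π×10⁻⁷)(573)²(3.040×10^-4) / (2π×0.131 m) = 1.524×10^-4 H.

L ≈ 152 μH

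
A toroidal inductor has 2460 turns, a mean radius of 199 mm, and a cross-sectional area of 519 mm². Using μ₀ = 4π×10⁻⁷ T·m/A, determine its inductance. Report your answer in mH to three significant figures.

L ≈ 3.16 mH

For a thin toroid, L = μ₀N²A/(2πR).
L = (4π×10⁻⁷)(2460)²(5.190×10^-4) / (2π×0.199 m) = 3.157×10^-3 H.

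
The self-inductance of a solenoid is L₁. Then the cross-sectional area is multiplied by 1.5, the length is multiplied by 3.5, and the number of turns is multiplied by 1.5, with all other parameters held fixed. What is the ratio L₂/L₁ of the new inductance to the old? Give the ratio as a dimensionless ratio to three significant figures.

For a solenoid, L ∝ μᵣN²A/ℓ.
L₂/L₁ = (1.5) × (3.5)^-1 × (1.5)^2 = 0.964.

L₂/L₁ = 0.964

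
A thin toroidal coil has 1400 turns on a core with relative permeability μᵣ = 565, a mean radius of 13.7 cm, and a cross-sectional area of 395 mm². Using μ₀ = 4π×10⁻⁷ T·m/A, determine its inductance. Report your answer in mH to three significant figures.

For a thin toroid, L = μ₀μᵣN²A/(2πR).
L = (4π×10⁻⁷)(565)(1400)²(3.950×10^-4) / (2π×0.137 m) = 0.6386 H.

L ≈ 639 mH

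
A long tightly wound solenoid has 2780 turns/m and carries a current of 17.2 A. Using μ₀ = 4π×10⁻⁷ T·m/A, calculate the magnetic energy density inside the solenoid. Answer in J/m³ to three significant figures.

B = μ₀nI = (4π×10⁻⁷)(2.780×10^3)(17.2) = 6.009×10^-2 T.
u = B²/(2μ₀) = (6.009×10^-2)²/(2×4π×10⁻⁷) = 1.437×10^3 J/m³.

u ≈ 1440 J/m³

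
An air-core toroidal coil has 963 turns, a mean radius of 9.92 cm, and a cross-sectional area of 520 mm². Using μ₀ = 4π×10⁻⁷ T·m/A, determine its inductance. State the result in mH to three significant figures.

For a thin toroid, L = μ₀N²A/(2πR).
L = (4π×10⁻⁷)(963)²(5.200×10^-4) / (2π×9.920×10^-2 m) = 9.722×10^-4 H.

L ≈ 0.972 mH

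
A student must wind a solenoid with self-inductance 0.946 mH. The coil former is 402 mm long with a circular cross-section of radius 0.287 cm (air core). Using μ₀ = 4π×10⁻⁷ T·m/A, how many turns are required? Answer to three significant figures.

N ≈ 3420 turns

A = πr² = π(2.870×10^-3 m)² = 2.588×10^-5 m².
From L = μ₀N²A/ℓ, N = √(Lℓ / (μ₀A)).
N = √[(9.460×10^-4)(0.402) / ((4π×10⁻⁷)×2.588×10^-5)] = √(1.169×10^7) ≈ 3419.8.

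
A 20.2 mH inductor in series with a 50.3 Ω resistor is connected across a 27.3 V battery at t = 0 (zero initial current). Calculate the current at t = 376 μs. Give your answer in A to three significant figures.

τ = L/R = 2.020×10^-2/50.3 = 4.016×10^-4 s; final current I_∞ = ε/R = 27.3/50.3 = 0.5427 A.
I(t) = I_∞(1 − e^(−t/τ)) with t/τ = 0.936.
I = (0.5427)(1 − e^(−0.936)) = 0.3299 A.

I ≈ 0.330 A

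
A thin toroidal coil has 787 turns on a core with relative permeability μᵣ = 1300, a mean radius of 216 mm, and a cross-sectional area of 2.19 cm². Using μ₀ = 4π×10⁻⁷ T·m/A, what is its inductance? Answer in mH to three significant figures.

For a thin toroid, L = μ₀μᵣN²A/(2πR).
L = (4π×10⁻⁷)(1300)(787)²(2.190×10^-4) / (2π×0.216 m) = 0.1633 H.

L ≈ 163 mH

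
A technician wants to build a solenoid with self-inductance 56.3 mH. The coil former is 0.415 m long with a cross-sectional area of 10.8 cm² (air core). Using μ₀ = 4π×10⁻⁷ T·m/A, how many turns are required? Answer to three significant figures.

N ≈ 4150 turns

A = 10.8 cm² = 1.080×10^-3 m².
From L = μ₀N²A/ℓ, N = √(Lℓ / (μ₀A)).
N = √[(5.630×10^-2)(0.415) / ((4π×10⁻⁷)×1.080×10^-3)] = √(1.722×10^7) ≈ 4149.2.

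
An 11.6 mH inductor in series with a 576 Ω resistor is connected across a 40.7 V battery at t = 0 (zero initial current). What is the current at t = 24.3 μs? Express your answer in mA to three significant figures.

I ≈ 49.5 mA

τ = L/R = 1.160×10^-2/576 = 2.014×10^-5 s; final current I_∞ = ε/R = 40.7/576 = 7.066×10^-2 A.
I(t) = I_∞(1 − e^(−t/τ)) with t/τ = 1.207.
I = (7.066×10^-2)(1 − e^(−1.207)) = 4.952×10^-2 A.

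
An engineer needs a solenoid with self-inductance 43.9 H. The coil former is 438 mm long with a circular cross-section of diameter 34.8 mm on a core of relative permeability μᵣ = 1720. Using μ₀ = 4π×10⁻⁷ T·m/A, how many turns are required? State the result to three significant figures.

N ≈ 3060 turns

A = π(d/2)² = π(1.740×10^-2 m)² = 9.511×10^-4 m².
From L = μ₀μᵣN²A/ℓ, N = √(Lℓ / (μ₀μᵣA)).
N = √[(43.9)(0.438) / ((4π×10⁻⁷)(1720)×9.511×10^-4)] = √(9.353×10^6) ≈ 3058.3.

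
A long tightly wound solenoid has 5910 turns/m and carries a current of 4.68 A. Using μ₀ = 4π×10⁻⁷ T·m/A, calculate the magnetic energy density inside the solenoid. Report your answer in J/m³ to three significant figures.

u ≈ 481 J/m³

B = μ₀nI = (4π×10⁻⁷)(5.910×10^3)(4.68) = 3.476×10^-2 T.
u = B²/(2μ₀) = (3.476×10^-2)²/(2×4π×10⁻⁷) = 480.7 J/m³.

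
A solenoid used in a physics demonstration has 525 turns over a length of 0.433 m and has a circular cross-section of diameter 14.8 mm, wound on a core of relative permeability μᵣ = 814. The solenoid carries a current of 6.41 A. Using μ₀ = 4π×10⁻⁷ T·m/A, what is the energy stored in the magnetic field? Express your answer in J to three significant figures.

U ≈ 2.30 J

A = π(d/2)² = π(7.400×10^-3 m)² = 1.720×10^-4 m².
L = μ₀μᵣN²A/ℓ = (4π×10⁻⁷)(814)(525)²(1.720×10^-4)/(0.433) = 0.112 H.
U = ½LI² = ½(0.112)(6.41)² = 2.301 J.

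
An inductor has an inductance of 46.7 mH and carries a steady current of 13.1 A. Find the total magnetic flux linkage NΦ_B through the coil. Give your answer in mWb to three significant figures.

NΦ_B ≈ 612 mWb

From L = NΦ_B/I, the flux linkage is NΦ_B = LI.
NΦ_B = (4.670×10^-2 H)(13.1 A) = 0.6118 Wb.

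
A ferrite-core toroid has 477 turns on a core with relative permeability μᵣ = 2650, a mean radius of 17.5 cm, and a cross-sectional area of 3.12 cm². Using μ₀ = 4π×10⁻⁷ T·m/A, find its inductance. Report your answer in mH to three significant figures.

L ≈ 215 mH

For a thin toroid, L = μ₀μᵣN²A/(2πR).
L = (4π×10⁻⁷)(2650)(477)²(3.120×10^-4) / (2π×0.175 m) = 0.215 H.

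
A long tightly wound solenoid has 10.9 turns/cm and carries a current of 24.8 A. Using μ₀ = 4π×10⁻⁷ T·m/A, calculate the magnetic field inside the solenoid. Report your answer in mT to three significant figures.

Inside a long solenoid, B = μ₀nI.
B = (4π×10⁻⁷)(1.090×10^3 m⁻¹)(24.8 A) = 3.397×10^-2 T.

B ≈ 34.0 mT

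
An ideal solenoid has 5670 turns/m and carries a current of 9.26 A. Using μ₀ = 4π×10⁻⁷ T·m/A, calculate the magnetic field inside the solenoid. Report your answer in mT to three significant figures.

B ≈ 66.0 mT

Inside a long solenoid, B = μ₀nI.
B = (4π×10⁻⁷)(5.670×10^3 m⁻¹)(9.26 A) = 6.598×10^-2 T.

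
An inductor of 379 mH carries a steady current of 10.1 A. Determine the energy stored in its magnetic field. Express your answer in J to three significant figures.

Stored magnetic energy: U = ½LI².
U = ½(0.379 H)(10.1 A)² = 19.33 J.

U ≈ 19.3 J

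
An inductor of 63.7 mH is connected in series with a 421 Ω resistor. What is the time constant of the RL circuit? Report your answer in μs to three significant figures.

τ = L/R = (6.370×10^-2 H)/(421 Ω) = 1.513×10^-4 s.

τ ≈ 151 μs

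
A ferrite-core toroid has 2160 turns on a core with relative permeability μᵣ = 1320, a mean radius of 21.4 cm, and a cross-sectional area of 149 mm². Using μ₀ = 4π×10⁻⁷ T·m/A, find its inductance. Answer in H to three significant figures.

L ≈ 0.858 H

For a thin toroid, L = μ₀μᵣN²A/(2πR).
L = (4π×10⁻⁷)(1320)(2160)²(1.490×10^-4) / (2π×0.214 m) = 0.8576 H.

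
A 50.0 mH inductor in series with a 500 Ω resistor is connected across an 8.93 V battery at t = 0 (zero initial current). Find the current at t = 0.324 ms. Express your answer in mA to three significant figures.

I ≈ 17.2 mA

τ = L/R = 5.000×10^-2/500 = 1.000×10^-4 s; final current I_∞ = ε/R = 8.93/500 = 1.786×10^-2 A.
I(t) = I_∞(1 − e^(−t/τ)) with t/τ = 3.240.
I = (1.786×10^-2)(1 − e^(−3.240)) = 1.716×10^-2 A.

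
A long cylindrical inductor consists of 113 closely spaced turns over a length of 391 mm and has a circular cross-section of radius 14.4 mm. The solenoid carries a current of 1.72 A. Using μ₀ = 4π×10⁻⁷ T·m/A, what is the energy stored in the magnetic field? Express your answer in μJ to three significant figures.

U ≈ 39.5 μJ

A = πr² = π(1.440×10^-2 m)² = 6.514×10^-4 m².
L = μ₀N²A/ℓ = (4π×10⁻⁷)(113)²(6.514×10^-4)/(0.391) = 2.673×10^-5 H.
U = ½LI² = ½(2.673×10^-5)(1.72)² = 3.9545×10^-5 J.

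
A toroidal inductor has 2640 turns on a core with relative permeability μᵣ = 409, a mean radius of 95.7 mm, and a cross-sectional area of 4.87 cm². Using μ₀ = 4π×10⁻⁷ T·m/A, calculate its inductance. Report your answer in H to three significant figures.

For a thin toroid, L = μ₀μᵣN²A/(2πR).
L = (4π×10⁻⁷)(409)(2640)²(4.870×10^-4) / (2π×9.570×10^-2 m) = 2.901 H.

L ≈ 2.90 H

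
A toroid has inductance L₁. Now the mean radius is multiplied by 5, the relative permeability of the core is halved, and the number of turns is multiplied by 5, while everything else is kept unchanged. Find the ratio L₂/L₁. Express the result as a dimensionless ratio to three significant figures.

For a toroid, L ∝ μᵣN²A/R.
L₂/L₁ = (5)^-1 × (0.5) × (5)^2 = 2.50.

L₂/L₁ = 2.50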